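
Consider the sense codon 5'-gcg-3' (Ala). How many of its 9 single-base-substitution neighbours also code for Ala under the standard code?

3

Position 1: none → 0 synonymous.
Position 2: none → 0 synonymous.
Position 3: GCU, GCC, GCA → 3 synonymous.
Total: 0 + 0 + 3 = 3.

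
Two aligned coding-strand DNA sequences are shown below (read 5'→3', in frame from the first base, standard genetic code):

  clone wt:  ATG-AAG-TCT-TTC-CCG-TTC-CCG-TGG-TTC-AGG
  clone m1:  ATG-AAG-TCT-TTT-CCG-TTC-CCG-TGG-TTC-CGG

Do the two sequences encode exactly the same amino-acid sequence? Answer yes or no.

Codon 1: ATG Met / ATG Met — identical.
Codon 2: AAG Lys / AAG Lys — identical.
Codon 3: TCT Ser / TCT Ser — identical.
Codon 4: TTC Phe / TTT Phe — synonymous.
Codon 5: CCG Pro / CCG Pro — identical.
Codon 6: TTC Phe / TTC Phe — identical.
Codon 7: CCG Pro / CCG Pro — identical.
Codon 8: TGG Trp / TGG Trp — identical.
Codon 9: TTC Phe / TTC Phe — identical.
Codon 10: AGG Arg / CGG Arg — synonymous.
Nonsynonymous differences: 0 → same protein.

yes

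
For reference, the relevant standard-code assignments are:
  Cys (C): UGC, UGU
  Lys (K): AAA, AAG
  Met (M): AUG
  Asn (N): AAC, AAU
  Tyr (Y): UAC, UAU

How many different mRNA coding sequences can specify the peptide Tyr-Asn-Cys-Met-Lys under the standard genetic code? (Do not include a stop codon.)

Tyr: 2 codons.
Asn: 2 codons.
Cys: 2 codons.
Met: 1 codon.
Lys: 2 codons.
2 × 2 × 2 × 1 × 2 = 16.

16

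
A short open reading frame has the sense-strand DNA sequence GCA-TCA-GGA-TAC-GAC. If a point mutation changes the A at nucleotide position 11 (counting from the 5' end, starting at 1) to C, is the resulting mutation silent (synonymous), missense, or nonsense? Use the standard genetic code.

Position 11 falls in codon 4: TAC → Tyr.
After the substitution the codon is TCC → Ser.
Tyr ≠ Ser, so this is a missense mutation.

missense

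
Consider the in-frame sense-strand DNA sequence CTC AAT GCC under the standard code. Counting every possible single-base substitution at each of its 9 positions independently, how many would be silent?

7

Codon 1 (CTC, Leu): 3 synonymous substitutions.
Codon 2 (AAT, Asn): 1 synonymous substitution.
Codon 3 (GCC, Ala): 3 synonymous substitutions.
Total: 3 + 1 + 3 = 7.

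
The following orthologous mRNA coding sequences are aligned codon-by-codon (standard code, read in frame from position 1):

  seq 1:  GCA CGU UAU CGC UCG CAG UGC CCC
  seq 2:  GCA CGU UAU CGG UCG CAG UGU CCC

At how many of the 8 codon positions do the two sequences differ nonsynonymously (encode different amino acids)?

0

Codon 1: GCA Ala / GCA Ala — identical.
Codon 2: CGU Arg / CGU Arg — identical.
Codon 3: UAU Tyr / UAU Tyr — identical.
Codon 4: CGC Arg / CGG Arg — synonymous.
Codon 5: UCG Ser / UCG Ser — identical.
Codon 6: CAG Gln / CAG Gln — identical.
Codon 7: UGC Cys / UGU Cys — synonymous.
Codon 8: CCC Pro / CCC Pro — identical.
Nonsynonymous differences: 0.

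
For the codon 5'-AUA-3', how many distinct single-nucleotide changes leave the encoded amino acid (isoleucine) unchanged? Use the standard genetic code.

2

Position 1: none → 0 synonymous.
Position 2: none → 0 synonymous.
Position 3: AUU, AUC → 2 synonymous.
Total: 0 + 0 + 2 = 2.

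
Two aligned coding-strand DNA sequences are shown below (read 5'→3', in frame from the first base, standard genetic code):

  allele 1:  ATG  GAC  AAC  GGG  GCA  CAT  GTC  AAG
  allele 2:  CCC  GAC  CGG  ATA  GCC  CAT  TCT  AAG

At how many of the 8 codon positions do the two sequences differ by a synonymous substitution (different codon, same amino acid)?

Codon 1: ATG Met / CCC Pro — nonsynonymous.
Codon 2: GAC Asp / GAC Asp — identical.
Codon 3: AAC Asn / CGG Arg — nonsynonymous.
Codon 4: GGG Gly / ATA Ile — nonsynonymous.
Codon 5: GCA Ala / GCC Ala — synonymous.
Codon 6: CAT His / CAT His — identical.
Codon 7: GTC Val / TCT Ser — nonsynonymous.
Codon 8: AAG Lys / AAG Lys — identical.
Synonymous differences: 1.

1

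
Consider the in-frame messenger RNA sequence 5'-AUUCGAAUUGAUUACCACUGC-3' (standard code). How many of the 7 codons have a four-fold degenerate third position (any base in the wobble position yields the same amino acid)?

Codon 1 AUU (Ile): third position 3-fold.
Codon 2 CGA (Arg): third position 4-fold.
Codon 3 AUU (Ile): third position 3-fold.
Codon 4 GAU (Asp): third position 2-fold.
Codon 5 UAC (Tyr): third position 2-fold.
Codon 6 CAC (His): third position 2-fold.
Codon 7 UGC (Cys): third position 2-fold.
Four-fold degenerate third positions: 1.

1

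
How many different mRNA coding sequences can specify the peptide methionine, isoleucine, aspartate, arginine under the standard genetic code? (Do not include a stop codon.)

36

Met: 1 codon.
Ile: 3 codons.
Asp: 2 codons.
Arg: 6 codons.
1 × 3 × 2 × 6 = 36.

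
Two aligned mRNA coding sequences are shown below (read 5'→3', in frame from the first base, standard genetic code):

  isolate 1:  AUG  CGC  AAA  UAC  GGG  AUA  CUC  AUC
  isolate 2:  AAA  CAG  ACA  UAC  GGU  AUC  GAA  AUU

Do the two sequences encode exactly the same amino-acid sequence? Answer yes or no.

Codon 1: AUG Met / AAA Lys — nonsynonymous.
Codon 2: CGC Arg / CAG Gln — nonsynonymous.
Codon 3: AAA Lys / ACA Thr — nonsynonymous.
Codon 4: UAC Tyr / UAC Tyr — identical.
Codon 5: GGG Gly / GGU Gly — synonymous.
Codon 6: AUA Ile / AUC Ile — synonymous.
Codon 7: CUC Leu / GAA Glu — nonsynonymous.
Codon 8: AUC Ile / AUU Ile — synonymous.
Nonsynonymous differences: 4 → different protein.

no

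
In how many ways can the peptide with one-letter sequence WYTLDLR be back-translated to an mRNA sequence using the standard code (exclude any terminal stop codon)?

3456

Trp: 1 codon.
Tyr: 2 codons.
Thr: 4 codons.
Leu: 6 codons.
Asp: 2 codons.
Leu: 6 codons.
Arg: 6 codons.
1 × 2 × 4 × 6 × 2 × 6 × 6 = 3456.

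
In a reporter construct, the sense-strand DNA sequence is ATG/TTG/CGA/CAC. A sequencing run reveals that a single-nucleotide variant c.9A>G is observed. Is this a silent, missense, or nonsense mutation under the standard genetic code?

silent

Position 9 falls in codon 3: CGA → Arg.
After the substitution the codon is CGG → Arg.
Both encode Arg, so the change is synonymous.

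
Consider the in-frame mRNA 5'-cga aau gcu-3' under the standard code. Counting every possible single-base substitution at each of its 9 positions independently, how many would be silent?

8

Codon 1 (CGA, Arg): 4 synonymous substitutions.
Codon 2 (AAU, Asn): 1 synonymous substitution.
Codon 3 (GCU, Ala): 3 synonymous substitutions.
Total: 4 + 1 + 3 = 8.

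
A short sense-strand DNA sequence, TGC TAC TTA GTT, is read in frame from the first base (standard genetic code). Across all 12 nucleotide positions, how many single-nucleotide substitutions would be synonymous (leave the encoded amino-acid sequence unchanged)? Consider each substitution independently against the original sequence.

Codon 1 (TGC, Cys): 1 synonymous substitution.
Codon 2 (TAC, Tyr): 1 synonymous substitution.
Codon 3 (TTA, Leu): 2 synonymous substitutions.
Codon 4 (GTT, Val): 3 synonymous substitutions.
Total: 1 + 1 + 2 + 3 = 7.

7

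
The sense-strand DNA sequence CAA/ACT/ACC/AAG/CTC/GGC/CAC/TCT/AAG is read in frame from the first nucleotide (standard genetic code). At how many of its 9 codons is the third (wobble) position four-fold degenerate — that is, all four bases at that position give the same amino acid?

5

Codon 1 CAA (Gln): third position 2-fold.
Codon 2 ACT (Thr): third position 4-fold.
Codon 3 ACC (Thr): third position 4-fold.
Codon 4 AAG (Lys): third position 2-fold.
Codon 5 CTC (Leu): third position 4-fold.
Codon 6 GGC (Gly): third position 4-fold.
Codon 7 CAC (His): third position 2-fold.
Codon 8 TCT (Ser): third position 4-fold.
Codon 9 AAG (Lys): third position 2-fold.
Four-fold degenerate third positions: 5.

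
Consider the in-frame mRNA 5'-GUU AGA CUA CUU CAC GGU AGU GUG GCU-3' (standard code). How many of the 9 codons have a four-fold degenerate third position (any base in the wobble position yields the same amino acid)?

6

Codon 1 GUU (Val): third position 4-fold.
Codon 2 AGA (Arg): third position 2-fold.
Codon 3 CUA (Leu): third position 4-fold.
Codon 4 CUU (Leu): third position 4-fold.
Codon 5 CAC (His): third position 2-fold.
Codon 6 GGU (Gly): third position 4-fold.
Codon 7 AGU (Ser): third position 2-fold.
Codon 8 GUG (Val): third position 4-fold.
Codon 9 GCU (Ala): third position 4-fold.
Four-fold degenerate third positions: 6.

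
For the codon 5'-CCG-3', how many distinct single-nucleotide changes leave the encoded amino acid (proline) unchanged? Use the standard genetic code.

Position 1: none → 0 synonymous.
Position 2: none → 0 synonymous.
Position 3: CCU, CCC, CCA → 3 synonymous.
Total: 0 + 0 + 3 = 3.

3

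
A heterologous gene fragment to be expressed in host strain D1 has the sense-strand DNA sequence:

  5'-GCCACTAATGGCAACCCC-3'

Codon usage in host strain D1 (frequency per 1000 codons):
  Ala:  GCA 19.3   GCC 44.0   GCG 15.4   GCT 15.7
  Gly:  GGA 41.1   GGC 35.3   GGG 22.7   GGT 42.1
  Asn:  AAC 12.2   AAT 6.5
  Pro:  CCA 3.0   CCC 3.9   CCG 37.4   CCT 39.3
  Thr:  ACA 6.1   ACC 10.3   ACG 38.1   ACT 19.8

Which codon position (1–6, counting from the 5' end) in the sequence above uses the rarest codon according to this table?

Codon 1 GCC (Ala): 44.0 per 1000.
Codon 2 ACT (Thr): 19.8 per 1000.
Codon 3 AAT (Asn): 6.5 per 1000.
Codon 4 GGC (Gly): 35.3 per 1000.
Codon 5 AAC (Asn): 12.2 per 1000.
Codon 6 CCC (Pro): 3.9 per 1000.
Lowest frequency is 3.9 at codon 6.

6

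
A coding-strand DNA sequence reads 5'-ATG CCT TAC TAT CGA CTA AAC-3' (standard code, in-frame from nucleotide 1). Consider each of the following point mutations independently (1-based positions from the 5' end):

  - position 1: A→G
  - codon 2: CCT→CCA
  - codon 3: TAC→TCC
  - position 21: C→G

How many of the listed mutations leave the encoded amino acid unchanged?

Codon 1: ATG (Met) → GTG (Val) — missense.
Codon 2: CCT (Pro) → CCA (Pro) — synonymous.
Codon 3: TAC (Tyr) → TCC (Ser) — missense.
Codon 7: AAC (Asn) → AAG (Lys) — missense.
Synonymous: 1 of 4.

1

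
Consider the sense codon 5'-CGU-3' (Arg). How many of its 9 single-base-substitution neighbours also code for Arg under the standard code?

3

Position 1: none → 0 synonymous.
Position 2: none → 0 synonymous.
Position 3: CGC, CGA, CGG → 3 synonymous.
Total: 0 + 0 + 3 = 3.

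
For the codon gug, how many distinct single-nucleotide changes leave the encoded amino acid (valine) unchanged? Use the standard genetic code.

3

Position 1: none → 0 synonymous.
Position 2: none → 0 synonymous.
Position 3: GUU, GUC, GUA → 3 synonymous.
Total: 0 + 0 + 3 = 3.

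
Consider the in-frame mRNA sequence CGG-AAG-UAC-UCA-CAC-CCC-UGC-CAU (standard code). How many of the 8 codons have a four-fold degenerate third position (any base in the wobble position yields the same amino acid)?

3

Codon 1 CGG (Arg): third position 4-fold.
Codon 2 AAG (Lys): third position 2-fold.
Codon 3 UAC (Tyr): third position 2-fold.
Codon 4 UCA (Ser): third position 4-fold.
Codon 5 CAC (His): third position 2-fold.
Codon 6 CCC (Pro): third position 4-fold.
Codon 7 UGC (Cys): third position 2-fold.
Codon 8 CAU (His): third position 2-fold.
Four-fold degenerate third positions: 3.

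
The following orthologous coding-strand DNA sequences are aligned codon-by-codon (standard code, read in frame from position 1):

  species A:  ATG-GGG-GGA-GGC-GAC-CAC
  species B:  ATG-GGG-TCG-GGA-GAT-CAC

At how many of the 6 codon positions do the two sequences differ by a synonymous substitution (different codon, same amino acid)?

2

Codon 1: ATG Met / ATG Met — identical.
Codon 2: GGG Gly / GGG Gly — identical.
Codon 3: GGA Gly / TCG Ser — nonsynonymous.
Codon 4: GGC Gly / GGA Gly — synonymous.
Codon 5: GAC Asp / GAT Asp — synonymous.
Codon 6: CAC His / CAC His — identical.
Synonymous differences: 2.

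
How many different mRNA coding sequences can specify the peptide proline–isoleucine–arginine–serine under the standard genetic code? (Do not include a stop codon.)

Pro: 4 codons.
Ile: 3 codons.
Arg: 6 codons.
Ser: 6 codons.
4 × 3 × 6 × 6 = 432.

432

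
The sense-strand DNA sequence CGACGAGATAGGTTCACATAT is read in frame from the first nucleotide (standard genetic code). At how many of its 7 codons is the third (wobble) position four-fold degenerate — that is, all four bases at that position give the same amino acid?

3

Codon 1 CGA (Arg): third position 4-fold.
Codon 2 CGA (Arg): third position 4-fold.
Codon 3 GAT (Asp): third position 2-fold.
Codon 4 AGG (Arg): third position 2-fold.
Codon 5 TTC (Phe): third position 2-fold.
Codon 6 ACA (Thr): third position 4-fold.
Codon 7 TAT (Tyr): third position 2-fold.
Four-fold degenerate third positions: 3.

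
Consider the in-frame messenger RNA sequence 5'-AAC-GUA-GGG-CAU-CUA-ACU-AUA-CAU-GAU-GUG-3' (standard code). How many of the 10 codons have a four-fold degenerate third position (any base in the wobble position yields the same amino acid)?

Codon 1 AAC (Asn): third position 2-fold.
Codon 2 GUA (Val): third position 4-fold.
Codon 3 GGG (Gly): third position 4-fold.
Codon 4 CAU (His): third position 2-fold.
Codon 5 CUA (Leu): third position 4-fold.
Codon 6 ACU (Thr): third position 4-fold.
Codon 7 AUA (Ile): third position 3-fold.
Codon 8 CAU (His): third position 2-fold.
Codon 9 GAU (Asp): third position 2-fold.
Codon 10 GUG (Val): third position 4-fold.
Four-fold degenerate third positions: 5.

5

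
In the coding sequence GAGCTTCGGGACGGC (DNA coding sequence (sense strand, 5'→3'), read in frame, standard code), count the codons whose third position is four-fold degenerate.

Codon 1 GAG (Glu): third position 2-fold.
Codon 2 CTT (Leu): third position 4-fold.
Codon 3 CGG (Arg): third position 4-fold.
Codon 4 GAC (Asp): third position 2-fold.
Codon 5 GGC (Gly): third position 4-fold.
Four-fold degenerate third positions: 3.

3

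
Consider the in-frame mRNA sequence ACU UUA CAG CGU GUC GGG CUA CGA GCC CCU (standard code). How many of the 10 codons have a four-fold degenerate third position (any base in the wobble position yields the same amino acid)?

Codon 1 ACU (Thr): third position 4-fold.
Codon 2 UUA (Leu): third position 2-fold.
Codon 3 CAG (Gln): third position 2-fold.
Codon 4 CGU (Arg): third position 4-fold.
Codon 5 GUC (Val): third position 4-fold.
Codon 6 GGG (Gly): third position 4-fold.
Codon 7 CUA (Leu): third position 4-fold.
Codon 8 CGA (Arg): third position 4-fold.
Codon 9 GCC (Ala): third position 4-fold.
Codon 10 CCU (Pro): third position 4-fold.
Four-fold degenerate third positions: 8.

8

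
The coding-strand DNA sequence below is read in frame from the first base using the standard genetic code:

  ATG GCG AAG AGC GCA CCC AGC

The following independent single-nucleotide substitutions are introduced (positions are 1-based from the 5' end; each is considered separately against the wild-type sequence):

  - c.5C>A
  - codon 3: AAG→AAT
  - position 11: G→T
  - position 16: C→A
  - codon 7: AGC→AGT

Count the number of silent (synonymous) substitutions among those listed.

Codon 2: GCG (Ala) → GAG (Glu) — missense.
Codon 3: AAG (Lys) → AAT (Asn) — missense.
Codon 4: AGC (Ser) → ATC (Ile) — missense.
Codon 6: CCC (Pro) → ACC (Thr) — missense.
Codon 7: AGC (Ser) → AGT (Ser) — synonymous.
Synonymous: 1 of 5.

1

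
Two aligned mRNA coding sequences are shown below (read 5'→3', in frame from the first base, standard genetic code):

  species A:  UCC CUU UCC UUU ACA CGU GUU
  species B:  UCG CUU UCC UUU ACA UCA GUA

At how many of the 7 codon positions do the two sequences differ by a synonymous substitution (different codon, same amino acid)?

2

Codon 1: UCC Ser / UCG Ser — synonymous.
Codon 2: CUU Leu / CUU Leu — identical.
Codon 3: UCC Ser / UCC Ser — identical.
Codon 4: UUU Phe / UUU Phe — identical.
Codon 5: ACA Thr / ACA Thr — identical.
Codon 6: CGU Arg / UCA Ser — nonsynonymous.
Codon 7: GUU Val / GUA Val — synonymous.
Synonymous differences: 2.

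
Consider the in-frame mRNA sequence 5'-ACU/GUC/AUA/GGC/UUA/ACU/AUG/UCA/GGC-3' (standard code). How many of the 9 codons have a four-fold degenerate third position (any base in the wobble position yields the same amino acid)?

Codon 1 ACU (Thr): third position 4-fold.
Codon 2 GUC (Val): third position 4-fold.
Codon 3 AUA (Ile): third position 3-fold.
Codon 4 GGC (Gly): third position 4-fold.
Codon 5 UUA (Leu): third position 2-fold.
Codon 6 ACU (Thr): third position 4-fold.
Codon 7 AUG (Met): third position 1-fold.
Codon 8 UCA (Ser): third position 4-fold.
Codon 9 GGC (Gly): third position 4-fold.
Four-fold degenerate third positions: 6.

6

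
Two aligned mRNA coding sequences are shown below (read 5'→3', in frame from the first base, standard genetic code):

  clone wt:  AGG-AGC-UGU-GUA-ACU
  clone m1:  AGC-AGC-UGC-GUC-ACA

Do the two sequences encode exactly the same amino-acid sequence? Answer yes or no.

Codon 1: AGG Arg / AGC Ser — nonsynonymous.
Codon 2: AGC Ser / AGC Ser — identical.
Codon 3: UGU Cys / UGC Cys — synonymous.
Codon 4: GUA Val / GUC Val — synonymous.
Codon 5: ACU Thr / ACA Thr — synonymous.
Nonsynonymous differences: 1 → different protein.

no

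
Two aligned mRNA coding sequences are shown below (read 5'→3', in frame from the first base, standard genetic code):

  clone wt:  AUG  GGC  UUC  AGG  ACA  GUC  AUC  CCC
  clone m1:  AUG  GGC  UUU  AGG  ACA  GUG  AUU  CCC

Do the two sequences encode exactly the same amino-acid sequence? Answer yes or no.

Codon 1: AUG Met / AUG Met — identical.
Codon 2: GGC Gly / GGC Gly — identical.
Codon 3: UUC Phe / UUU Phe — synonymous.
Codon 4: AGG Arg / AGG Arg — identical.
Codon 5: ACA Thr / ACA Thr — identical.
Codon 6: GUC Val / GUG Val — synonymous.
Codon 7: AUC Ile / AUU Ile — synonymous.
Codon 8: CCC Pro / CCC Pro — identical.
Nonsynonymous differences: 0 → same protein.

yes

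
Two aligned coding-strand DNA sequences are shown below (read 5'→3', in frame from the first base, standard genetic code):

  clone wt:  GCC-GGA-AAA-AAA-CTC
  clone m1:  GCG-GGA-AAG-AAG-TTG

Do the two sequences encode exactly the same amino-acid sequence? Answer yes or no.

Codon 1: GCC Ala / GCG Ala — synonymous.
Codon 2: GGA Gly / GGA Gly — identical.
Codon 3: AAA Lys / AAG Lys — synonymous.
Codon 4: AAA Lys / AAG Lys — synonymous.
Codon 5: CTC Leu / TTG Leu — synonymous.
Nonsynonymous differences: 0 → same protein.

yes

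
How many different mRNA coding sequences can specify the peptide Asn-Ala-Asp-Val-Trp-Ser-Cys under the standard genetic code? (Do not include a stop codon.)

Asn: 2 codons.
Ala: 4 codons.
Asp: 2 codons.
Val: 4 codons.
Trp: 1 codon.
Ser: 6 codons.
Cys: 2 codons.
2 × 4 × 2 × 4 × 1 × 6 × 2 = 768.

768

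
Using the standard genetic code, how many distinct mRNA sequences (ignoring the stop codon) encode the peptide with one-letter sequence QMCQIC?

Gln: 2 codons.
Met: 1 codon.
Cys: 2 codons.
Gln: 2 codons.
Ile: 3 codons.
Cys: 2 codons.
2 × 1 × 2 × 2 × 3 × 2 = 48.

48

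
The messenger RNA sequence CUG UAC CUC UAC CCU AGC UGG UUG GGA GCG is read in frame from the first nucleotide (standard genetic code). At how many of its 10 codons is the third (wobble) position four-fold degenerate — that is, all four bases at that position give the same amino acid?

5

Codon 1 CUG (Leu): third position 4-fold.
Codon 2 UAC (Tyr): third position 2-fold.
Codon 3 CUC (Leu): third position 4-fold.
Codon 4 UAC (Tyr): third position 2-fold.
Codon 5 CCU (Pro): third position 4-fold.
Codon 6 AGC (Ser): third position 2-fold.
Codon 7 UGG (Trp): third position 1-fold.
Codon 8 UUG (Leu): third position 2-fold.
Codon 9 GGA (Gly): third position 4-fold.
Codon 10 GCG (Ala): third position 4-fold.
Four-fold degenerate third positions: 5.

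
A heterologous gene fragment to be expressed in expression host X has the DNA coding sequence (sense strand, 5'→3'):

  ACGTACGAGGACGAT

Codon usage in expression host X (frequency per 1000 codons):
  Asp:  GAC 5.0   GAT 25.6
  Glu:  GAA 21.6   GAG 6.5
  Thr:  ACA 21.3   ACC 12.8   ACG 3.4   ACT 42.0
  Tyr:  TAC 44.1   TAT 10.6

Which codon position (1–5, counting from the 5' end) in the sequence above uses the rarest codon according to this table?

Codon 1 ACG (Thr): 3.4 per 1000.
Codon 2 TAC (Tyr): 44.1 per 1000.
Codon 3 GAG (Glu): 6.5 per 1000.
Codon 4 GAC (Asp): 5.0 per 1000.
Codon 5 GAT (Asp): 25.6 per 1000.
Lowest frequency is 3.4 at codon 1.

1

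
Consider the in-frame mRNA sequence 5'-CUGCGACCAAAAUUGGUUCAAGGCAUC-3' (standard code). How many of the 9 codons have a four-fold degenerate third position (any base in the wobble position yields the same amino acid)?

5

Codon 1 CUG (Leu): third position 4-fold.
Codon 2 CGA (Arg): third position 4-fold.
Codon 3 CCA (Pro): third position 4-fold.
Codon 4 AAA (Lys): third position 2-fold.
Codon 5 UUG (Leu): third position 2-fold.
Codon 6 GUU (Val): third position 4-fold.
Codon 7 CAA (Gln): third position 2-fold.
Codon 8 GGC (Gly): third position 4-fold.
Codon 9 AUC (Ile): third position 3-fold.
Four-fold degenerate third positions: 5.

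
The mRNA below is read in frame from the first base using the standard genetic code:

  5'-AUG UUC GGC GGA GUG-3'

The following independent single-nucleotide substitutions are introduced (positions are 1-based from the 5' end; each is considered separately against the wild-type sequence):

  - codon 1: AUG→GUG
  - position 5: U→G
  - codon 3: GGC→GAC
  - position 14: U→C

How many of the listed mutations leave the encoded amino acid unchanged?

Codon 1: AUG (Met) → GUG (Val) — missense.
Codon 2: UUC (Phe) → UGC (Cys) — missense.
Codon 3: GGC (Gly) → GAC (Asp) — missense.
Codon 5: GUG (Val) → GCG (Ala) — missense.
Synonymous: 0 of 4.

0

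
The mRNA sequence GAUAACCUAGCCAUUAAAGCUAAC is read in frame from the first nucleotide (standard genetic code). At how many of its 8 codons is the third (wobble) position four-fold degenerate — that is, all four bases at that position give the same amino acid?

Codon 1 GAU (Asp): third position 2-fold.
Codon 2 AAC (Asn): third position 2-fold.
Codon 3 CUA (Leu): third position 4-fold.
Codon 4 GCC (Ala): third position 4-fold.
Codon 5 AUU (Ile): third position 3-fold.
Codon 6 AAA (Lys): third position 2-fold.
Codon 7 GCU (Ala): third position 4-fold.
Codon 8 AAC (Asn): third position 2-fold.
Four-fold degenerate third positions: 3.

3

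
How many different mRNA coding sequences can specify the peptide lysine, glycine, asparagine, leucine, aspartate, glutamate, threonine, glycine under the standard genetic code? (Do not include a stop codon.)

Lys: 2 codons.
Gly: 4 codons.
Asn: 2 codons.
Leu: 6 codons.
Asp: 2 codons.
Glu: 2 codons.
Thr: 4 codons.
Gly: 4 codons.
2 × 4 × 2 × 6 × 2 × 2 × 4 × 4 = 6144.

6144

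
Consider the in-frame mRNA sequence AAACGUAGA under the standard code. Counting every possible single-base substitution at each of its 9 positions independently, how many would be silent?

6

Codon 1 (AAA, Lys): 1 synonymous substitution.
Codon 2 (CGU, Arg): 3 synonymous substitutions.
Codon 3 (AGA, Arg): 2 synonymous substitutions.
Total: 1 + 3 + 2 = 6.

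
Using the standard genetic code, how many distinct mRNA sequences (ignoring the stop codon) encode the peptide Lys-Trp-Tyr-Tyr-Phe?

Lys: 2 codons.
Trp: 1 codon.
Tyr: 2 codons.
Tyr: 2 codons.
Phe: 2 codons.
2 × 1 × 2 × 2 × 2 = 16.

16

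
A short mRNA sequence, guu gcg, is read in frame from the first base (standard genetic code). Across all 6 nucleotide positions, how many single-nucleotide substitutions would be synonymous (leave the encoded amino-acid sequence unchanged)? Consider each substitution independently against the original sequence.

Codon 1 (GUU, Val): 3 synonymous substitutions.
Codon 2 (GCG, Ala): 3 synonymous substitutions.
Total: 3 + 3 = 6.

6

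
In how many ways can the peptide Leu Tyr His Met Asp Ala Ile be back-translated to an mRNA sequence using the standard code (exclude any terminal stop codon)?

Leu: 6 codons.
Tyr: 2 codons.
His: 2 codons.
Met: 1 codon.
Asp: 2 codons.
Ala: 4 codons.
Ile: 3 codons.
6 × 2 × 2 × 1 × 2 × 4 × 3 = 576.

576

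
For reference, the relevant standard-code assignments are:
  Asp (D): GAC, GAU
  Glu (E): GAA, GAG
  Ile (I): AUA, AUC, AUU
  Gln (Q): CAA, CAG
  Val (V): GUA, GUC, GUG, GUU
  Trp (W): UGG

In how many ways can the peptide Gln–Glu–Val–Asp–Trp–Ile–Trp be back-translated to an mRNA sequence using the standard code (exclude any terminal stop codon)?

Gln: 2 codons.
Glu: 2 codons.
Val: 4 codons.
Asp: 2 codons.
Trp: 1 codon.
Ile: 3 codons.
Trp: 1 codon.
2 × 2 × 4 × 2 × 1 × 3 × 1 = 96.

96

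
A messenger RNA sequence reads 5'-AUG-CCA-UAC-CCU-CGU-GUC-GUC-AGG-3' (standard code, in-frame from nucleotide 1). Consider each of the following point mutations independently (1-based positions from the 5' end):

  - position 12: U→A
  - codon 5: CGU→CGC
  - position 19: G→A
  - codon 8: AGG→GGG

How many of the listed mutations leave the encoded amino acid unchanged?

2

Codon 4: CCU (Pro) → CCA (Pro) — synonymous.
Codon 5: CGU (Arg) → CGC (Arg) — synonymous.
Codon 7: GUC (Val) → AUC (Ile) — missense.
Codon 8: AGG (Arg) → GGG (Gly) — missense.
Synonymous: 2 of 4.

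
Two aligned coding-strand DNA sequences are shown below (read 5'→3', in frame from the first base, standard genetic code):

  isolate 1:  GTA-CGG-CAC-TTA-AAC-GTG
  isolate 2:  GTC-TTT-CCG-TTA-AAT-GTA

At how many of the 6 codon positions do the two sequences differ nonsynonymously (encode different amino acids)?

2

Codon 1: GTA Val / GTC Val — synonymous.
Codon 2: CGG Arg / TTT Phe — nonsynonymous.
Codon 3: CAC His / CCG Pro — nonsynonymous.
Codon 4: TTA Leu / TTA Leu — identical.
Codon 5: AAC Asn / AAT Asn — synonymous.
Codon 6: GTG Val / GTA Val — synonymous.
Nonsynonymous differences: 2.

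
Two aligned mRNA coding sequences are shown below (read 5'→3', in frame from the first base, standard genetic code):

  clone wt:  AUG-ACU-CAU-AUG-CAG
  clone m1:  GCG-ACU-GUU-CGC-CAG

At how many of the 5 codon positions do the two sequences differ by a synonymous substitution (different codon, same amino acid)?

0

Codon 1: AUG Met / GCG Ala — nonsynonymous.
Codon 2: ACU Thr / ACU Thr — identical.
Codon 3: CAU His / GUU Val — nonsynonymous.
Codon 4: AUG Met / CGC Arg — nonsynonymous.
Codon 5: CAG Gln / CAG Gln — identical.
Synonymous differences: 0.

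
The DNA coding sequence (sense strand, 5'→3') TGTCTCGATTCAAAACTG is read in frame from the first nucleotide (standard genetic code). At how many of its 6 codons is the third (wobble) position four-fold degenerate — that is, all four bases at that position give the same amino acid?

Codon 1 TGT (Cys): third position 2-fold.
Codon 2 CTC (Leu): third position 4-fold.
Codon 3 GAT (Asp): third position 2-fold.
Codon 4 TCA (Ser): third position 4-fold.
Codon 5 AAA (Lys): third position 2-fold.
Codon 6 CTG (Leu): third position 4-fold.
Four-fold degenerate third positions: 3.

3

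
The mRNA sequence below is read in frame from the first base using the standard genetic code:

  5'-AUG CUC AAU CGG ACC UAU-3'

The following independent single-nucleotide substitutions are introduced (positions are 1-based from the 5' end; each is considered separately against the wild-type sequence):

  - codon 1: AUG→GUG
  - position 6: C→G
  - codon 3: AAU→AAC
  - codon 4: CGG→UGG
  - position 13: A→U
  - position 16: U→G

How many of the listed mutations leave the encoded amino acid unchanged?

2

Codon 1: AUG (Met) → GUG (Val) — missense.
Codon 2: CUC (Leu) → CUG (Leu) — synonymous.
Codon 3: AAU (Asn) → AAC (Asn) — synonymous.
Codon 4: CGG (Arg) → UGG (Trp) — missense.
Codon 5: ACC (Thr) → UCC (Ser) — missense.
Codon 6: UAU (Tyr) → GAU (Asp) — missense.
Synonymous: 2 of 6.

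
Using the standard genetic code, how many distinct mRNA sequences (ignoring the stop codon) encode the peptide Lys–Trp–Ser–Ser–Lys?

Lys: 2 codons.
Trp: 1 codon.
Ser: 6 codons.
Ser: 6 codons.
Lys: 2 codons.
2 × 1 × 6 × 6 × 2 = 144.

144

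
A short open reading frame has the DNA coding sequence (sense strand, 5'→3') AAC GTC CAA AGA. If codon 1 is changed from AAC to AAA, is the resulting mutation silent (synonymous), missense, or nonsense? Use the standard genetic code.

Position 3 falls in codon 1: AAC → Asn.
After the substitution the codon is AAA → Lys.
Asn ≠ Lys, so this is a missense mutation.

missense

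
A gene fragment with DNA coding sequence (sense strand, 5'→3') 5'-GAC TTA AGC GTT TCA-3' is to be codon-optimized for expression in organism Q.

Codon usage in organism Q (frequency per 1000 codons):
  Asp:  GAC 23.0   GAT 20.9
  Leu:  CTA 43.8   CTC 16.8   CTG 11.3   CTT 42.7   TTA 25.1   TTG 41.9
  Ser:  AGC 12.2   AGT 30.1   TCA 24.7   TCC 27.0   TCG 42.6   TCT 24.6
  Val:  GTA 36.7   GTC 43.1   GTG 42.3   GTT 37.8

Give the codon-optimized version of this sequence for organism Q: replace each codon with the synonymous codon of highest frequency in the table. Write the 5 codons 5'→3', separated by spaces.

GAC CTA TCG GTC TCG

Codon 1 (Asp): best is GAC at 23.0.
Codon 2 (Leu): best is CTA at 43.8.
Codon 3 (Ser): best is TCG at 42.6.
Codon 4 (Val): best is GTC at 43.1.
Codon 5 (Ser): best is TCG at 42.6.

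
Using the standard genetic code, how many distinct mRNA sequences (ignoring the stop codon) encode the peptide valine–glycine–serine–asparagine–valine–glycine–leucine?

Val: 4 codons.
Gly: 4 codons.
Ser: 6 codons.
Asn: 2 codons.
Val: 4 codons.
Gly: 4 codons.
Leu: 6 codons.
4 × 4 × 6 × 2 × 4 × 4 × 6 = 18432.

18432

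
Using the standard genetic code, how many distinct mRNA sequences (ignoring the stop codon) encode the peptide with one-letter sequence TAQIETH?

Thr: 4 codons.
Ala: 4 codons.
Gln: 2 codons.
Ile: 3 codons.
Glu: 2 codons.
Thr: 4 codons.
His: 2 codons.
4 × 4 × 2 × 3 × 2 × 4 × 2 = 1536.

1536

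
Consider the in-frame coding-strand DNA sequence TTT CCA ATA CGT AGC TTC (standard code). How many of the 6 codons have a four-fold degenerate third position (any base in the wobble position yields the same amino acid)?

Codon 1 TTT (Phe): third position 2-fold.
Codon 2 CCA (Pro): third position 4-fold.
Codon 3 ATA (Ile): third position 3-fold.
Codon 4 CGT (Arg): third position 4-fold.
Codon 5 AGC (Ser): third position 2-fold.
Codon 6 TTC (Phe): third position 2-fold.
Four-fold degenerate third positions: 2.

2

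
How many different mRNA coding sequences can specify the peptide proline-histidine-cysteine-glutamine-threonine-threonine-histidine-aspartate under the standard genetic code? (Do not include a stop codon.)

Pro: 4 codons.
His: 2 codons.
Cys: 2 codons.
Gln: 2 codons.
Thr: 4 codons.
Thr: 4 codons.
His: 2 codons.
Asp: 2 codons.
4 × 2 × 2 × 2 × 4 × 4 × 2 × 2 = 2048.

2048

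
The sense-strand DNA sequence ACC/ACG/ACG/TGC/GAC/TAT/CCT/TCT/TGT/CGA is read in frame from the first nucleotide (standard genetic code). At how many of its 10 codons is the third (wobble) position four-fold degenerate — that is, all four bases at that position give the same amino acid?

Codon 1 ACC (Thr): third position 4-fold.
Codon 2 ACG (Thr): third position 4-fold.
Codon 3 ACG (Thr): third position 4-fold.
Codon 4 TGC (Cys): third position 2-fold.
Codon 5 GAC (Asp): third position 2-fold.
Codon 6 TAT (Tyr): third position 2-fold.
Codon 7 CCT (Pro): third position 4-fold.
Codon 8 TCT (Ser): third position 4-fold.
Codon 9 TGT (Cys): third position 2-fold.
Codon 10 CGA (Arg): third position 4-fold.
Four-fold degenerate third positions: 6.

6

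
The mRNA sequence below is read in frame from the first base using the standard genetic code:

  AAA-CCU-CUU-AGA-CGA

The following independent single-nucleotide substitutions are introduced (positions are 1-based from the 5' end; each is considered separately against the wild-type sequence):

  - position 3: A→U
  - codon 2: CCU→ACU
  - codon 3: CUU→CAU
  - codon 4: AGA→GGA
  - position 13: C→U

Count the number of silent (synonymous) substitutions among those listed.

Codon 1: AAA (Lys) → AAU (Asn) — missense.
Codon 2: CCU (Pro) → ACU (Thr) — missense.
Codon 3: CUU (Leu) → CAU (His) — missense.
Codon 4: AGA (Arg) → GGA (Gly) — missense.
Codon 5: CGA (Arg) → UGA (Stop) — nonsense.
Synonymous: 0 of 5.

0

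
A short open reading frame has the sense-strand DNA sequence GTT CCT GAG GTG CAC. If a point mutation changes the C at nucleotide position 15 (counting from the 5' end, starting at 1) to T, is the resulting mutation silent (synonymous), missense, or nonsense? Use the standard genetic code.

silent

Position 15 falls in codon 5: CAC → His.
After the substitution the codon is CAT → His.
Both encode His, so the change is synonymous.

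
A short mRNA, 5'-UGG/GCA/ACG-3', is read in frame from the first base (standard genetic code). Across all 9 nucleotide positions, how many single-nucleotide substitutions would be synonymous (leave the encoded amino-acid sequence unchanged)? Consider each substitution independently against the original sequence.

Codon 1 (UGG, Trp): 0 synonymous substitutions.
Codon 2 (GCA, Ala): 3 synonymous substitutions.
Codon 3 (ACG, Thr): 3 synonymous substitutions.
Total: 0 + 3 + 3 = 6.

6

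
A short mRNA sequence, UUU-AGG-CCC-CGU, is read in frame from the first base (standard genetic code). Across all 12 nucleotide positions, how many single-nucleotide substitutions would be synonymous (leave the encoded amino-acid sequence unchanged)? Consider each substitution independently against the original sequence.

9

Codon 1 (UUU, Phe): 1 synonymous substitution.
Codon 2 (AGG, Arg): 2 synonymous substitutions.
Codon 3 (CCC, Pro): 3 synonymous substitutions.
Codon 4 (CGU, Arg): 3 synonymous substitutions.
Total: 1 + 2 + 3 + 3 = 9.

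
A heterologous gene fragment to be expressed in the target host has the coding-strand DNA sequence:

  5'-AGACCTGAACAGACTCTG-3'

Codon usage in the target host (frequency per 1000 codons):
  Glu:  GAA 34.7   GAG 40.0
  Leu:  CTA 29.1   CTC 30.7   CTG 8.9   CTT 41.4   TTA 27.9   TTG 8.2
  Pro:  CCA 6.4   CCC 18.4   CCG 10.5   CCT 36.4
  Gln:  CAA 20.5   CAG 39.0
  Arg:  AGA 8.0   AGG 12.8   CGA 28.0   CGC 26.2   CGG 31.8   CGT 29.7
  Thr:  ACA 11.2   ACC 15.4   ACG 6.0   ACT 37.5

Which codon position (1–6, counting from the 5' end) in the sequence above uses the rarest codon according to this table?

1

Codon 1 AGA (Arg): 8.0 per 1000.
Codon 2 CCT (Pro): 36.4 per 1000.
Codon 3 GAA (Glu): 34.7 per 1000.
Codon 4 CAG (Gln): 39.0 per 1000.
Codon 5 ACT (Thr): 37.5 per 1000.
Codon 6 CTG (Leu): 8.9 per 1000.
Lowest frequency is 8.0 at codon 1.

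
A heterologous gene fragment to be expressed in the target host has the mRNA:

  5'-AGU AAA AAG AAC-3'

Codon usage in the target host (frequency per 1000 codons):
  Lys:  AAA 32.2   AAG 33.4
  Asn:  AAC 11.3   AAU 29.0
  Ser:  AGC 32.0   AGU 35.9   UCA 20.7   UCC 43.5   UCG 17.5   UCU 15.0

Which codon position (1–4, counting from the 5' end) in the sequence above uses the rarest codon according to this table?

Codon 1 AGU (Ser): 35.9 per 1000.
Codon 2 AAA (Lys): 32.2 per 1000.
Codon 3 AAG (Lys): 33.4 per 1000.
Codon 4 AAC (Asn): 11.3 per 1000.
Lowest frequency is 11.3 at codon 4.

4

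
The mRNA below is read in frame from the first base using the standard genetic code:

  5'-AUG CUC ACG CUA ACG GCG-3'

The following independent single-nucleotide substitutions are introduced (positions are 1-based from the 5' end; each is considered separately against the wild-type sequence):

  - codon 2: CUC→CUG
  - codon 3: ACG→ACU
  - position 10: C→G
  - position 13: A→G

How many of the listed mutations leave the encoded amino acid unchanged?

2

Codon 2: CUC (Leu) → CUG (Leu) — synonymous.
Codon 3: ACG (Thr) → ACU (Thr) — synonymous.
Codon 4: CUA (Leu) → GUA (Val) — missense.
Codon 5: ACG (Thr) → GCG (Ala) — missense.
Synonymous: 2 of 4.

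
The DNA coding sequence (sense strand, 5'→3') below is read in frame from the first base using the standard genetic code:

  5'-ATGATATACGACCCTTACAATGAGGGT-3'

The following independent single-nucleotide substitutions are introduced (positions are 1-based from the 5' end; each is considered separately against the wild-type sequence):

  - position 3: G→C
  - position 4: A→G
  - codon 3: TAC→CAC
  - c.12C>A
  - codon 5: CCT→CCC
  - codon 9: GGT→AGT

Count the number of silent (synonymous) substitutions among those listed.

1

Codon 1: ATG (Met) → ATC (Ile) — missense.
Codon 2: ATA (Ile) → GTA (Val) — missense.
Codon 3: TAC (Tyr) → CAC (His) — missense.
Codon 4: GAC (Asp) → GAA (Glu) — missense.
Codon 5: CCT (Pro) → CCC (Pro) — synonymous.
Codon 9: GGT (Gly) → AGT (Ser) — missense.
Synonymous: 1 of 6.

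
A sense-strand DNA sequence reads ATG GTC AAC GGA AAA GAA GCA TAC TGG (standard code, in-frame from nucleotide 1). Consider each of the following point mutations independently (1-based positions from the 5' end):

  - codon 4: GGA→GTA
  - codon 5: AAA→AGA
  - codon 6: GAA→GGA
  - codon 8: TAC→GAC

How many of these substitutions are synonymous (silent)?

Codon 4: GGA (Gly) → GTA (Val) — missense.
Codon 5: AAA (Lys) → AGA (Arg) — missense.
Codon 6: GAA (Glu) → GGA (Gly) — missense.
Codon 8: TAC (Tyr) → GAC (Asp) — missense.
Synonymous: 0 of 4.

0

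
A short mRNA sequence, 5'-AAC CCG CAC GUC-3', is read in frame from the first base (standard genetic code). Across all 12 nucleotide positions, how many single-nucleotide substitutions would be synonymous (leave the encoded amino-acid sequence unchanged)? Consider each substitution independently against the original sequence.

Codon 1 (AAC, Asn): 1 synonymous substitution.
Codon 2 (CCG, Pro): 3 synonymous substitutions.
Codon 3 (CAC, His): 1 synonymous substitution.
Codon 4 (GUC, Val): 3 synonymous substitutions.
Total: 1 + 3 + 1 + 3 = 8.

8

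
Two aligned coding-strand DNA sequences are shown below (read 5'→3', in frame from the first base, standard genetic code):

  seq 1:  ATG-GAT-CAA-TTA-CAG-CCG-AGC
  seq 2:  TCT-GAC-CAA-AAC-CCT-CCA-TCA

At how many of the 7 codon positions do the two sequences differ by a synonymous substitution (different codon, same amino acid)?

Codon 1: ATG Met / TCT Ser — nonsynonymous.
Codon 2: GAT Asp / GAC Asp — synonymous.
Codon 3: CAA Gln / CAA Gln — identical.
Codon 4: TTA Leu / AAC Asn — nonsynonymous.
Codon 5: CAG Gln / CCT Pro — nonsynonymous.
Codon 6: CCG Pro / CCA Pro — synonymous.
Codon 7: AGC Ser / TCA Ser — synonymous.
Synonymous differences: 3.

3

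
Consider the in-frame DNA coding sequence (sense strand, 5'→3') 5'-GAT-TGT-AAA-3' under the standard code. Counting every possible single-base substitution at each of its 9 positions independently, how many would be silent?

3

Codon 1 (GAT, Asp): 1 synonymous substitution.
Codon 2 (TGT, Cys): 1 synonymous substitution.
Codon 3 (AAA, Lys): 1 synonymous substitution.
Total: 1 + 1 + 1 = 3.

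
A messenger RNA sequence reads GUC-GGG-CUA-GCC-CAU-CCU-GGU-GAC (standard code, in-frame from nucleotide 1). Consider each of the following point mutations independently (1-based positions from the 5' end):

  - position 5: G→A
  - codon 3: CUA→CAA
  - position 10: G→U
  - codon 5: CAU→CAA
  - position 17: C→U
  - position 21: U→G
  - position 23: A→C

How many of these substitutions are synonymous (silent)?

Codon 2: GGG (Gly) → GAG (Glu) — missense.
Codon 3: CUA (Leu) → CAA (Gln) — missense.
Codon 4: GCC (Ala) → UCC (Ser) — missense.
Codon 5: CAU (His) → CAA (Gln) — missense.
Codon 6: CCU (Pro) → CUU (Leu) — missense.
Codon 7: GGU (Gly) → GGG (Gly) — synonymous.
Codon 8: GAC (Asp) → GCC (Ala) — missense.
Synonymous: 1 of 7.

1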